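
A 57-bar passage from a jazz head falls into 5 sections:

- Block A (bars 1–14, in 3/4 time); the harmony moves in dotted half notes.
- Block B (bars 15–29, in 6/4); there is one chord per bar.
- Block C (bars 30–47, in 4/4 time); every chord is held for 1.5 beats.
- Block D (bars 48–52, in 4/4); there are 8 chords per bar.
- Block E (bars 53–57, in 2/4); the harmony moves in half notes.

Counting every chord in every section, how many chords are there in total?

A: 14 bars × 3 beats = 42 beats; 3 beats/chord → 14 chords.
B: 15 bars × 6 beats = 90 beats; 6 beats/chord → 15 chords.
C: 18 bars × 4 beats = 72 beats; 1.5 beats/chord → 48 chords.
D: 5 bars × 4 beats = 20 beats; 0.5 beats/chord → 40 chords.
E: 5 bars × 2 beats = 10 beats; 2 beats/chord → 5 chords.
Total: 14 + 15 + 48 + 40 + 5 = 122.

122 chords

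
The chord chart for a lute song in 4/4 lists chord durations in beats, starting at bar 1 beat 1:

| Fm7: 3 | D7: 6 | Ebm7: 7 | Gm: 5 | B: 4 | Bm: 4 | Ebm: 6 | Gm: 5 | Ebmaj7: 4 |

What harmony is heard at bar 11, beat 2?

Beat 2 of bar 11 is beat (11−1)×4 + 2 = 42 overall.
Running totals: Fm7 ends at 3, D7 ends at 9, Ebm7 ends at 16, Gm ends at 21, B ends at 25, Bm ends at 29, Ebm ends at 35, Gm ends at 40, Ebmaj7 ends at 44.
Beat 42 falls within Ebmaj7.

Ebmaj7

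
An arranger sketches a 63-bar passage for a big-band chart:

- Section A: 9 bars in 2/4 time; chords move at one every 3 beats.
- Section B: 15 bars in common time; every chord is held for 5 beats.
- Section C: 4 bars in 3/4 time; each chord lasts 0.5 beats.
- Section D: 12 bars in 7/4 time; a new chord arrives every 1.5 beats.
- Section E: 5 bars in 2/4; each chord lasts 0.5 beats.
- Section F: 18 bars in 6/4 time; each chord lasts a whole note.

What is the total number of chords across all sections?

A has 18 beats and chords last 3 each, so 6 chords.
B has 60 beats and chords last 5 each, so 12 chords.
C has 12 beats and chords last 0.5 each, so 24 chords.
D has 84 beats and chords last 1.5 each, so 56 chords.
E has 10 beats and chords last 0.5 each, so 20 chords.
F has 108 beats and chords last 4 each, so 27 chords.
Total: 6 + 12 + 24 + 56 + 20 + 27 = 145.

145 chords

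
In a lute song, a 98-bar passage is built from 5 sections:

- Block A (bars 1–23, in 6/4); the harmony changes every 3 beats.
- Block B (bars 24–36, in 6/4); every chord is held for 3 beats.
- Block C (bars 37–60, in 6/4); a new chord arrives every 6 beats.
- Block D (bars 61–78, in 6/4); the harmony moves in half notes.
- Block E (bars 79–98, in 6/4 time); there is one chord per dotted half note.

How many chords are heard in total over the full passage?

190 chords

A: 23·6 = 138 beats, 138/3 = 46 chords.
B: 13·6 = 78 beats, 78/3 = 26 chords.
C: 24·6 = 144 beats, 144/6 = 24 chords.
D: 18·6 = 108 beats, 108/2 = 54 chords.
E: 20·6 = 120 beats, 120/3 = 40 chords.
Total: 46 + 26 + 24 + 54 + 40 = 190.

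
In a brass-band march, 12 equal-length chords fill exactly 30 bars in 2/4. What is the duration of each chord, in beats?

5 beats

30 bars × 2 beats/bar = 60 beats total.
60 beats ÷ 12 chords = 5 beats per chord.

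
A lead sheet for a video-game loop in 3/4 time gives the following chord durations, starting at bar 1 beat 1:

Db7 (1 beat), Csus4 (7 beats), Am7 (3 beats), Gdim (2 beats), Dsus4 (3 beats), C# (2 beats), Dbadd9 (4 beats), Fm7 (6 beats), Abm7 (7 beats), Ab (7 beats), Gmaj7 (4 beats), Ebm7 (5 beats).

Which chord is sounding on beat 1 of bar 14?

Ab

Beat 1 of bar 14 is beat (14−1)×3 + 1 = 40 overall.
Running totals: Db7 ends at 1, Csus4 ends at 8, Am7 ends at 11, Gdim ends at 13, Dsus4 ends at 16, C# ends at 18, Dbadd9 ends at 22, Fm7 ends at 28, Abm7 ends at 35, Ab ends at 42.
Beat 40 falls within Ab.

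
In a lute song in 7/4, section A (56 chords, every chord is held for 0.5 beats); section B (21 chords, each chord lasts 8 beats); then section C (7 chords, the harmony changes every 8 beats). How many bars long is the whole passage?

A: 56 × 0.5 = 28 beats = 4 bars.
B: 21 × 8 = 168 beats = 24 bars.
C: 7 × 8 = 56 beats = 8 bars.
Total: 4 + 24 + 8 = 36 bars.

36 bars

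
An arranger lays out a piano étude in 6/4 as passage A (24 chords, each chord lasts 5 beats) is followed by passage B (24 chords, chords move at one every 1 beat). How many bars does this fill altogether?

24 bars

A: 24 × 5 = 120 beats = 20 bars.
B: 24 × 1 = 24 beats = 4 bars.
Total: 20 + 4 = 24 bars.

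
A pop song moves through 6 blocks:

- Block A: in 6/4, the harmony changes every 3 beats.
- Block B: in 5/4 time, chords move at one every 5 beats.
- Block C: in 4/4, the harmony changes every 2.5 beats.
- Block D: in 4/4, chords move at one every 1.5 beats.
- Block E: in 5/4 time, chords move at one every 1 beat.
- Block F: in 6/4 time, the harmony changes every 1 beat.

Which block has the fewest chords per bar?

Block B

A: 6 beats/bar ÷ 3 beats/chord = 2 chords/bar.
B: 5 beats/bar ÷ 5 beats/chord = 1 chord/bar.
C: 4 beats/bar ÷ 2.5 beats/chord = 1.6 chords/bar.
D: 4 beats/bar ÷ 1.5 beats/chord = 8/3 chords/bar.
E: 5 beats/bar ÷ 1 beat/chord = 5 chords/bar.
F: 6 beats/bar ÷ 1 beat/chord = 6 chords/bar.
Slowest is B at 1 chords/bar.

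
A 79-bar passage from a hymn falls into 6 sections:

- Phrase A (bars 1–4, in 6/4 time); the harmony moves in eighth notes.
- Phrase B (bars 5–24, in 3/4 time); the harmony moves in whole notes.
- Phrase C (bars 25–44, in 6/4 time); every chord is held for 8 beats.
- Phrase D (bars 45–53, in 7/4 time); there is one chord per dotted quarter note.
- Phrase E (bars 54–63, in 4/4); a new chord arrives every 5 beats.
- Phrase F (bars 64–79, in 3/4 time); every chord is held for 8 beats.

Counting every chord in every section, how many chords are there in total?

A: 4·6 = 24 beats, 24/0.5 = 48 chords.
B: 20·3 = 60 beats, 60/4 = 15 chords.
C: 20·6 = 120 beats, 120/8 = 15 chords.
D: 9·7 = 63 beats, 63/1.5 = 42 chords.
E: 10·4 = 40 beats, 40/5 = 8 chords.
F: 16·3 = 48 beats, 48/8 = 6 chords.
Total: 48 + 15 + 15 + 42 + 8 + 6 = 134.

134 chords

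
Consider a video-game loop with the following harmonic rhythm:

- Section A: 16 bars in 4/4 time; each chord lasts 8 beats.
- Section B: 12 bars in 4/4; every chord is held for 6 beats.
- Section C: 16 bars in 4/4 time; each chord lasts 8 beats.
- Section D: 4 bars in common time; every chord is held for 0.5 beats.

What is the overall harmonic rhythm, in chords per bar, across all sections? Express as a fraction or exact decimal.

7/6 chords per bar

A: 16 bars of 4 beats is 64 beats; at 8 beats each that's 8 chords.
B: 12 bars of 4 beats is 48 beats; at 6 beats each that's 8 chords.
C: 16 bars of 4 beats is 64 beats; at 8 beats each that's 8 chords.
D: 4 bars of 4 beats is 16 beats; at 0.5 beats each that's 32 chords.
Overall: 56 chords over 48 bars → 56/48 = 7/6 chords per bar.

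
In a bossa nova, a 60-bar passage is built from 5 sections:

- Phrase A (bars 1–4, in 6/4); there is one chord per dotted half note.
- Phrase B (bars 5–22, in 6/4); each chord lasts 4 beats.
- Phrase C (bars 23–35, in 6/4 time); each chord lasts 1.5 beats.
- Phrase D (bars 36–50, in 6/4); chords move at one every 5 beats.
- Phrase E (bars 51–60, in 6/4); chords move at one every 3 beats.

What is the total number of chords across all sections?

125 chords

A has 24 beats and chords last 3 each, so 8 chords.
B has 108 beats and chords last 4 each, so 27 chords.
C has 78 beats and chords last 1.5 each, so 52 chords.
D has 90 beats and chords last 5 each, so 18 chords.
E has 60 beats and chords last 3 each, so 20 chords.
Total: 8 + 27 + 52 + 18 + 20 = 125.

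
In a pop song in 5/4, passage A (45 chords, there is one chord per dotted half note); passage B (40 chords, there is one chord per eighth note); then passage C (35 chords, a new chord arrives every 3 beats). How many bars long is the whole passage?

52 bars

A: 45 × 3 = 135 beats = 27 bars.
B: 40 × 0.5 = 20 beats = 4 bars.
C: 35 × 3 = 105 beats = 21 bars.
Total: 27 + 4 + 21 = 52 bars.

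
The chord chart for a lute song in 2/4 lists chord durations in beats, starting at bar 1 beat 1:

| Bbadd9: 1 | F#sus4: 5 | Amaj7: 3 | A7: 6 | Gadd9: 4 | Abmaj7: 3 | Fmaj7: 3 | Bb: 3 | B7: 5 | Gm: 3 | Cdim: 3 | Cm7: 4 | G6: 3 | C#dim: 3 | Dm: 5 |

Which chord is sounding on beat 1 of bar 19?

Cdim

Beat 1 of bar 19 is beat (19−1)×2 + 1 = 37 overall.
Running totals: Bbadd9 ends at 1, F#sus4 ends at 6, Amaj7 ends at 9, A7 ends at 15, Gadd9 ends at 19, Abmaj7 ends at 22, Fmaj7 ends at 25, Bb ends at 28, B7 ends at 33, Gm ends at 36, Cdim ends at 39.
Beat 37 falls within Cdim.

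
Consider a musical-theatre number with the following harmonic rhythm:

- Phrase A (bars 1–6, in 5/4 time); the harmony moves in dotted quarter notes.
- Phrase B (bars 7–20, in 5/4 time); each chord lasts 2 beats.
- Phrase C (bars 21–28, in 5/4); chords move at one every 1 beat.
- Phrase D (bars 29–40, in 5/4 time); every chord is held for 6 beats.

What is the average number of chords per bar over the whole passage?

A: 6 bars of 5 beats is 30 beats; at 1.5 beats each that's 20 chords.
B: 14 bars of 5 beats is 70 beats; at 2 beats each that's 35 chords.
C: 8 bars of 5 beats is 40 beats; at 1 beat each that's 40 chords.
D: 12 bars of 5 beats is 60 beats; at 6 beats each that's 10 chords.
Overall: 105 chords over 40 bars → 105/40 = 2.625 chords per bar.

2.625 chords per bar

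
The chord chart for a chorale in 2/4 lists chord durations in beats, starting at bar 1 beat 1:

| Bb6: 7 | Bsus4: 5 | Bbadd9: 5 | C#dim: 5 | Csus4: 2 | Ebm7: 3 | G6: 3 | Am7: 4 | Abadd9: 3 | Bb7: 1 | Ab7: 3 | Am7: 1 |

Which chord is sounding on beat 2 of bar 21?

Am7

Beat 2 of bar 21 is beat (21−1)×2 + 2 = 42 overall.
Running totals: Bb6 ends at 7, Bsus4 ends at 12, Bbadd9 ends at 17, C#dim ends at 22, Csus4 ends at 24, Ebm7 ends at 27, G6 ends at 30, Am7 ends at 34, Abadd9 ends at 37, Bb7 ends at 38, Ab7 ends at 41, Am7 ends at 42.
Beat 42 falls within Am7.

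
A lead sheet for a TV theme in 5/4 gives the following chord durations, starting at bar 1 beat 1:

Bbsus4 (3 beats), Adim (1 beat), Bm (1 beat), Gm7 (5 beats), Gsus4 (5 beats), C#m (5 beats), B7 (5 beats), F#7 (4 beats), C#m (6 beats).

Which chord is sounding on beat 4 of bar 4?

C#m

Beat 4 of bar 4 is beat (4−1)×5 + 4 = 19 overall.
Running totals: Bbsus4 ends at 3, Adim ends at 4, Bm ends at 5, Gm7 ends at 10, Gsus4 ends at 15, C#m ends at 20.
Beat 19 falls within C#m.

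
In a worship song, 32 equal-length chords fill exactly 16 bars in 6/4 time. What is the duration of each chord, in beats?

3 beats

16 bars × 6 beats/bar = 96 beats total.
96 beats ÷ 32 chords = 3 beats per chord.
(That is a dotted half note.)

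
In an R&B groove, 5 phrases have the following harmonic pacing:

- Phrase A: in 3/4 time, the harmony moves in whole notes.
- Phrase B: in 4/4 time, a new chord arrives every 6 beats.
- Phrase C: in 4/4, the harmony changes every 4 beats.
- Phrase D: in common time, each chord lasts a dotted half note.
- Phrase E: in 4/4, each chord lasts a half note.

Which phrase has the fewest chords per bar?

Phrase B

A: 3 beats/bar ÷ 4 beats/chord = 0.75 chords/bar.
B: 4 beats/bar ÷ 6 beats/chord = 2/3 chords/bar.
C: 4 beats/bar ÷ 4 beats/chord = 1 chord/bar.
D: 4 beats/bar ÷ 3 beats/chord = 4/3 chords/bar.
E: 4 beats/bar ÷ 2 beats/chord = 2 chords/bar.
Slowest is B at 2/3 chords/bar.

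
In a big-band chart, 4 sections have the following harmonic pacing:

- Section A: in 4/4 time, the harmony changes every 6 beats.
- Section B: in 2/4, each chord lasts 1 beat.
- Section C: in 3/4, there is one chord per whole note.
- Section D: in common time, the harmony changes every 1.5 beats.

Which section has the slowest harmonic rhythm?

Section A

A: 4/6 = 2/3 chords/bar.
B: 2/1 = 2 chords/bar.
C: 3/4 = 0.75 chords/bar.
D: 4/1.5 = 8/3 chords/bar.
Slowest is A at 2/3 chords/bar.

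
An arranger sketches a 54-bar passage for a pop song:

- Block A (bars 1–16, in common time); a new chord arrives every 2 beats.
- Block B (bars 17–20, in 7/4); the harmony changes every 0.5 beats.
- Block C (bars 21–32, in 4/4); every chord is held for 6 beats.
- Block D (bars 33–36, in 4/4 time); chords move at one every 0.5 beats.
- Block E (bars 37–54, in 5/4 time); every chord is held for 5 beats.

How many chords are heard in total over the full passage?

146 chords

A: 16 bars × 4 beats = 64 beats; 2 beats/chord → 32 chords.
B: 4 bars × 7 beats = 28 beats; 0.5 beats/chord → 56 chords.
C: 12 bars × 4 beats = 48 beats; 6 beats/chord → 8 chords.
D: 4 bars × 4 beats = 16 beats; 0.5 beats/chord → 32 chords.
E: 18 bars × 5 beats = 90 beats; 5 beats/chord → 18 chords.
Total: 32 + 56 + 8 + 32 + 18 = 146.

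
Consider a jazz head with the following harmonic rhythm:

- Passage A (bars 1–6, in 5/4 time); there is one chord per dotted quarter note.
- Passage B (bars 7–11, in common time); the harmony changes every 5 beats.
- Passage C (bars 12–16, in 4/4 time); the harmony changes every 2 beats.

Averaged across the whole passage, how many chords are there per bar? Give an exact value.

A: 6 bars of 5 beats is 30 beats; at 1.5 beats each that's 20 chords.
B: 5 bars of 4 beats is 20 beats; at 5 beats each that's 4 chords.
C: 5 bars of 4 beats is 20 beats; at 2 beats each that's 10 chords.
Overall: 34 chords over 16 bars → 34/16 = 2.125 chords per bar.

2.125 chords per bar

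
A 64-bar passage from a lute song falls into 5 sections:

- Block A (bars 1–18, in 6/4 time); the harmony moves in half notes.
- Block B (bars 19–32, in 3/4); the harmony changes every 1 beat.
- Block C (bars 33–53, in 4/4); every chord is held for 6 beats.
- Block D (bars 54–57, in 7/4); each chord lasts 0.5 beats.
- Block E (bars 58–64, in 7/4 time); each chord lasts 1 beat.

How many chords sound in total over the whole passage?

A has 108 beats and chords last 2 each, so 54 chords.
B has 42 beats and chords last 1 each, so 42 chords.
C has 84 beats and chords last 6 each, so 14 chords.
D has 28 beats and chords last 0.5 each, so 56 chords.
E has 49 beats and chords last 1 each, so 49 chords.
Total: 54 + 42 + 14 + 56 + 49 = 215.

215 chords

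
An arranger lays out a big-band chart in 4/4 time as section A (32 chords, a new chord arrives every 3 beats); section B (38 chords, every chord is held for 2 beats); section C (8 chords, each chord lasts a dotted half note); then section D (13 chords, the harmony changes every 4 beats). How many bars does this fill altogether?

A: 32 × 3 = 96 beats = 24 bars.
B: 38 × 2 = 76 beats = 19 bars.
C: 8 × 3 = 24 beats = 6 bars.
D: 13 × 4 = 52 beats = 13 bars.
Total: 24 + 19 + 6 + 13 = 62 bars.

62 bars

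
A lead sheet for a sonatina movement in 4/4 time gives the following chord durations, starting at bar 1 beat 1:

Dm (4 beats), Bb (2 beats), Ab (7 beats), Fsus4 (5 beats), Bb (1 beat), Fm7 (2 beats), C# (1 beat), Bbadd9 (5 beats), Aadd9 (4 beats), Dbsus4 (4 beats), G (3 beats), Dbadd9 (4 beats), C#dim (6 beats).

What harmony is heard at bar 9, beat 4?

G

Beat 4 of bar 9 is beat (9−1)×4 + 4 = 36 overall.
Running totals: Dm ends at 4, Bb ends at 6, Ab ends at 13, Fsus4 ends at 18, Bb ends at 19, Fm7 ends at 21, C# ends at 22, Bbadd9 ends at 27, Aadd9 ends at 31, Dbsus4 ends at 35, G ends at 38.
Beat 36 falls within G.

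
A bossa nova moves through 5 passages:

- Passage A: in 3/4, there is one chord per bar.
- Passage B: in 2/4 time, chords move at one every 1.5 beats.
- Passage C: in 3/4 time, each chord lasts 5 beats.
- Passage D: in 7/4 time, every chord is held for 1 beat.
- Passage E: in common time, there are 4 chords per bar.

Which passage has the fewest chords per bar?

A: 3 beats/bar ÷ 3 beats/chord = 1 chord/bar.
B: 2 beats/bar ÷ 1.5 beats/chord = 4/3 chords/bar.
C: 3 beats/bar ÷ 5 beats/chord = 0.6 chords/bar.
D: 7 beats/bar ÷ 1 beat/chord = 7 chords/bar.
E: 4 beats/bar ÷ 1 beat/chord = 4 chords/bar.
Slowest is C at 0.6 chords/bar.

Passage C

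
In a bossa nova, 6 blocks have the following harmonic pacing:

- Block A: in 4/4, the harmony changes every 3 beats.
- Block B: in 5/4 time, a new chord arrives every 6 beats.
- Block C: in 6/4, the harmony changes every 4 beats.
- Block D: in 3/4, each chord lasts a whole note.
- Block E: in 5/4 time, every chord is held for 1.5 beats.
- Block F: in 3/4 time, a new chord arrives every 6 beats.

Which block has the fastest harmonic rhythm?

Block E

A: 4/3 = 4/3 chords/bar.
B: 5/6 = 5/6 chords/bar.
C: 6/4 = 1.5 chords/bar.
D: 3/4 = 0.75 chords/bar.
E: 5/1.5 = 10/3 chords/bar.
F: 3/6 = 0.5 chords/bar.
Fastest is E at 10/3 chords/bar.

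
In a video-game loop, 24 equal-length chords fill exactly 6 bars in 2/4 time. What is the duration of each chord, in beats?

6 bars × 2 beats/bar = 12 beats total.
12 beats ÷ 24 chords = 0.5 beats per chord.
(That is an eighth note.)

0.5 beats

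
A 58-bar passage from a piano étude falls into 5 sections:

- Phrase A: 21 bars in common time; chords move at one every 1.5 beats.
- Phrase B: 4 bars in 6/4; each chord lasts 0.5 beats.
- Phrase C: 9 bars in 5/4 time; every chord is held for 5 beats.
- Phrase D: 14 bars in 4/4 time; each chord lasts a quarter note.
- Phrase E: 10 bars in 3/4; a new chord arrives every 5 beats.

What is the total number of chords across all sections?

175 chords

A: 21·4 = 84 beats, 84/1.5 = 56 chords.
B: 4·6 = 24 beats, 24/0.5 = 48 chords.
C: 9·5 = 45 beats, 45/5 = 9 chords.
D: 14·4 = 56 beats, 56/1 = 56 chords.
E: 10·3 = 30 beats, 30/5 = 6 chords.
Total: 56 + 48 + 9 + 56 + 6 = 175.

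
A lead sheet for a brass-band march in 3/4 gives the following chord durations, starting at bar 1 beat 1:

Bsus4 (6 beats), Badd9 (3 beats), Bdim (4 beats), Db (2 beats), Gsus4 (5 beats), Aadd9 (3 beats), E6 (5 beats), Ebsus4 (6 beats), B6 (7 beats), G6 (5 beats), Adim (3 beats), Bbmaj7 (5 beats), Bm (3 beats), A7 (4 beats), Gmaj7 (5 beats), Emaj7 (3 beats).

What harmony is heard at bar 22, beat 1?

Gmaj7

Beat 1 of bar 22 is beat (22−1)×3 + 1 = 64 overall.
Running totals: Bsus4 ends at 6, Badd9 ends at 9, Bdim ends at 13, Db ends at 15, Gsus4 ends at 20, Aadd9 ends at 23, E6 ends at 28, Ebsus4 ends at 34, B6 ends at 41, G6 ends at 46, Adim ends at 49, Bbmaj7 ends at 54, Bm ends at 57, A7 ends at 61, Gmaj7 ends at 66.
Beat 64 falls within Gmaj7.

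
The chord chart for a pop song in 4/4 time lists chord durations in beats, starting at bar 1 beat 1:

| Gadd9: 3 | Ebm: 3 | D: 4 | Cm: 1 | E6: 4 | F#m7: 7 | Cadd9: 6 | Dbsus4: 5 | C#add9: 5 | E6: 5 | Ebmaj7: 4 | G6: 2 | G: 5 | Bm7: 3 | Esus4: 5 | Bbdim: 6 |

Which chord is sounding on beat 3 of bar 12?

Beat 3 of bar 12 is beat (12−1)×4 + 3 = 47 overall.
Running totals: Gadd9 ends at 3, Ebm ends at 6, D ends at 10, Cm ends at 11, E6 ends at 15, F#m7 ends at 22, Cadd9 ends at 28, Dbsus4 ends at 33, C#add9 ends at 38, E6 ends at 43, Ebmaj7 ends at 47.
Beat 47 falls within Ebmaj7.

Ebmaj7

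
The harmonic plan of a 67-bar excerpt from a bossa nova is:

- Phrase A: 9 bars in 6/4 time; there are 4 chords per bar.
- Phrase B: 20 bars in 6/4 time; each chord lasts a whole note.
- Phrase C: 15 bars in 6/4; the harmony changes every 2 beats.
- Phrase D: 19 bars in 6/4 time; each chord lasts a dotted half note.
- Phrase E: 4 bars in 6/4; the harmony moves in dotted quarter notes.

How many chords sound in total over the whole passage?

165 chords

A: 9 bars × 6 beats = 54 beats; 1.5 beats/chord → 36 chords.
B: 20 bars × 6 beats = 120 beats; 4 beats/chord → 30 chords.
C: 15 bars × 6 beats = 90 beats; 2 beats/chord → 45 chords.
D: 19 bars × 6 beats = 114 beats; 3 beats/chord → 38 chords.
E: 4 bars × 6 beats = 24 beats; 1.5 beats/chord → 16 chords.
Total: 36 + 30 + 45 + 38 + 16 = 165.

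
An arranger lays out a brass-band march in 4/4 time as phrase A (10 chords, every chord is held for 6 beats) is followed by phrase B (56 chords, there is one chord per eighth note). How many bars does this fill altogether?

A: 10 × 6 = 60 beats = 15 bars.
B: 56 × 0.5 = 28 beats = 7 bars.
Total: 15 + 7 = 22 bars.

22 bars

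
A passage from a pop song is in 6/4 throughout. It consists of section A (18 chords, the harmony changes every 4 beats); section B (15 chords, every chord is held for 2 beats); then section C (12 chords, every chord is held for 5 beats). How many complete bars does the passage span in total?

A: 18 × 4 = 72 beats = 12 bars.
B: 15 × 2 = 30 beats = 5 bars.
C: 12 × 5 = 60 beats = 10 bars.
Total: 12 + 5 + 10 = 27 bars.

27 bars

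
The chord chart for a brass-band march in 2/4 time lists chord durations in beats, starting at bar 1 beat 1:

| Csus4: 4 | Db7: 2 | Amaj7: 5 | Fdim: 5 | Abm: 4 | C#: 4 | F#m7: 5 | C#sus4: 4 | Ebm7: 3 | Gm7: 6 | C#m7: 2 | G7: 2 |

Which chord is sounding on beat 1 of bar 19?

Beat 1 of bar 19 is beat (19−1)×2 + 1 = 37 overall.
Running totals: Csus4 ends at 4, Db7 ends at 6, Amaj7 ends at 11, Fdim ends at 16, Abm ends at 20, C# ends at 24, F#m7 ends at 29, C#sus4 ends at 33, Ebm7 ends at 36, Gm7 ends at 42.
Beat 37 falls within Gm7.

Gm7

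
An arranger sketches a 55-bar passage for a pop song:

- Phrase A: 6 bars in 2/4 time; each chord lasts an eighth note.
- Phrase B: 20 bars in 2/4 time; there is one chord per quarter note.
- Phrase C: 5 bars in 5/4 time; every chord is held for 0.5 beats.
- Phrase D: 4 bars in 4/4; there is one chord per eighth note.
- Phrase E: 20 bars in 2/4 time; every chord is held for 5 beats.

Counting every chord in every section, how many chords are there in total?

A has 12 beats and chords last 0.5 each, so 24 chords.
B has 40 beats and chords last 1 each, so 40 chords.
C has 25 beats and chords last 0.5 each, so 50 chords.
D has 16 beats and chords last 0.5 each, so 32 chords.
E has 40 beats and chords last 5 each, so 8 chords.
Total: 24 + 40 + 50 + 32 + 8 = 154.

154 chords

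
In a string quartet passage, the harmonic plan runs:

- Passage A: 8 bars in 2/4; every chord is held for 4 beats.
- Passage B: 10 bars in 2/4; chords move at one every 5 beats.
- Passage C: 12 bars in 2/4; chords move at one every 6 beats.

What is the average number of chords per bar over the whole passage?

A: 8 bars of 2 beats is 16 beats; at 4 beats each that's 4 chords.
B: 10 bars of 2 beats is 20 beats; at 5 beats each that's 4 chords.
C: 12 bars of 2 beats is 24 beats; at 6 beats each that's 4 chords.
Overall: 12 chords over 30 bars → 12/30 = 0.4 chords per bar.

0.4 chords per bar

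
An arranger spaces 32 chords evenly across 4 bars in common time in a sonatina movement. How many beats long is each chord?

4 bars × 4 beats/bar = 16 beats total.
16 beats ÷ 32 chords = 0.5 beats per chord.
(That is an eighth note.)

0.5 beats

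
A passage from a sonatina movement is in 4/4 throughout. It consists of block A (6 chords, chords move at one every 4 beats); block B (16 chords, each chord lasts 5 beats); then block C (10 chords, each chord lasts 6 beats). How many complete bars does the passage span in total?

A: 6 × 4 = 24 beats = 6 bars.
B: 16 × 5 = 80 beats = 20 bars.
C: 10 × 6 = 60 beats = 15 bars.
Total: 6 + 20 + 15 = 41 bars.

41 bars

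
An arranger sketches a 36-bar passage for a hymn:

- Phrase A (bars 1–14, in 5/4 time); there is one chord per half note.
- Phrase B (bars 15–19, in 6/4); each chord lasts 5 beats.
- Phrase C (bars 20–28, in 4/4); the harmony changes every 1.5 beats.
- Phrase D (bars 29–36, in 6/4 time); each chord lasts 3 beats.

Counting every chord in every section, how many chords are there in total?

A has 70 beats and chords last 2 each, so 35 chords.
B has 30 beats and chords last 5 each, so 6 chords.
C has 36 beats and chords last 1.5 each, so 24 chords.
D has 48 beats and chords last 3 each, so 16 chords.
Total: 35 + 6 + 24 + 16 = 81.

81 chords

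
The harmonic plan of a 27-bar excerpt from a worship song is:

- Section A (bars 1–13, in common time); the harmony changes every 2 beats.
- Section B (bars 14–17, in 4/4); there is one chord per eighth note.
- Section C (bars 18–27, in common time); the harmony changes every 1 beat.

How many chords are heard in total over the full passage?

A has 52 beats and chords last 2 each, so 26 chords.
B has 16 beats and chords last 0.5 each, so 32 chords.
C has 40 beats and chords last 1 each, so 40 chords.
Total: 26 + 32 + 40 = 98.

98 chords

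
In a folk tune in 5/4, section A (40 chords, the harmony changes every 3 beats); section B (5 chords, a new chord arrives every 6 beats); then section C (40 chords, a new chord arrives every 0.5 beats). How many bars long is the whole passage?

34 bars

A: 40 × 3 = 120 beats = 24 bars.
B: 5 × 6 = 30 beats = 6 bars.
C: 40 × 0.5 = 20 beats = 4 bars.
Total: 24 + 6 + 4 = 34 bars.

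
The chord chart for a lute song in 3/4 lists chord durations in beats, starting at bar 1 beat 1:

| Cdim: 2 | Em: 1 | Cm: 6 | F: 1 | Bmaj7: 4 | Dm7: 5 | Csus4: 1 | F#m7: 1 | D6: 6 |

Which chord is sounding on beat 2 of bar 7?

Csus4

Beat 2 of bar 7 is beat (7−1)×3 + 2 = 20 overall.
Running totals: Cdim ends at 2, Em ends at 3, Cm ends at 9, F ends at 10, Bmaj7 ends at 14, Dm7 ends at 19, Csus4 ends at 20.
Beat 20 falls within Csus4.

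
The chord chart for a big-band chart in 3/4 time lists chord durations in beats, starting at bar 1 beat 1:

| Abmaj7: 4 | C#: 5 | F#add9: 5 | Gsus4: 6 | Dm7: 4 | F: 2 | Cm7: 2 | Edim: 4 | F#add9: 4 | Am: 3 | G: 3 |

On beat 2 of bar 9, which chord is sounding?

F

Beat 2 of bar 9 is beat (9−1)×3 + 2 = 26 overall.
Running totals: Abmaj7 ends at 4, C# ends at 9, F#add9 ends at 14, Gsus4 ends at 20, Dm7 ends at 24, F ends at 26.
Beat 26 falls within F.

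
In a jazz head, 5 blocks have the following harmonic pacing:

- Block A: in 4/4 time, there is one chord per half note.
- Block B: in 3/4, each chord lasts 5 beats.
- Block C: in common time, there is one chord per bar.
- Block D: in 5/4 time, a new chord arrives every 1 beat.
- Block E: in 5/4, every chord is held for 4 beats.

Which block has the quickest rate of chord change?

A: 4 beats/bar ÷ 2 beats/chord = 2 chords/bar.
B: 3 beats/bar ÷ 5 beats/chord = 0.6 chords/bar.
C: 4 beats/bar ÷ 4 beats/chord = 1 chord/bar.
D: 5 beats/bar ÷ 1 beat/chord = 5 chords/bar.
E: 5 beats/bar ÷ 4 beats/chord = 1.25 chords/bar.
Fastest is D at 5 chords/bar.

Block D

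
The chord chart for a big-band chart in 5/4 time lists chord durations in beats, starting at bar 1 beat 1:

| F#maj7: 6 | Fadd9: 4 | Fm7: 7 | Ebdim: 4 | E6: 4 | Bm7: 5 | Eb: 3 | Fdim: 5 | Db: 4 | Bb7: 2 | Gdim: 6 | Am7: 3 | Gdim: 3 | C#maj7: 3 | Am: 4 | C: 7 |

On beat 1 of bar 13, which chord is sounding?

Am

Beat 1 of bar 13 is beat (13−1)×5 + 1 = 61 overall.
Running totals: F#maj7 ends at 6, Fadd9 ends at 10, Fm7 ends at 17, Ebdim ends at 21, E6 ends at 25, Bm7 ends at 30, Eb ends at 33, Fdim ends at 38, Db ends at 42, Bb7 ends at 44, Gdim ends at 50, Am7 ends at 53, Gdim ends at 56, C#maj7 ends at 59, Am ends at 63.
Beat 61 falls within Am.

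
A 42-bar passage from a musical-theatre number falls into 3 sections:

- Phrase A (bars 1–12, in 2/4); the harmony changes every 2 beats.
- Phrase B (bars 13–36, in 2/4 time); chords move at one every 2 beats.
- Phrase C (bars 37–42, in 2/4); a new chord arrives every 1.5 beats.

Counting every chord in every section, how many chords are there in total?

44 chords

A: 12·2 = 24 beats, 24/2 = 12 chords.
B: 24·2 = 48 beats, 48/2 = 24 chords.
C: 6·2 = 12 beats, 12/1.5 = 8 chords.
Total: 12 + 24 + 8 = 44.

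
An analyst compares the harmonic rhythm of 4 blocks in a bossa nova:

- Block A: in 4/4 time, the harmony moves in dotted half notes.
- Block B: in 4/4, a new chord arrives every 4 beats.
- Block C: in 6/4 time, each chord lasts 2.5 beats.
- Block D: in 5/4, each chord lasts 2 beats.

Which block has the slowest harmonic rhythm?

A: 4/3 = 4/3 chords/bar.
B: 4/4 = 1 chord/bar.
C: 6/2.5 = 2.4 chords/bar.
D: 5/2 = 2.5 chords/bar.
Slowest is B at 1 chords/bar.

Block B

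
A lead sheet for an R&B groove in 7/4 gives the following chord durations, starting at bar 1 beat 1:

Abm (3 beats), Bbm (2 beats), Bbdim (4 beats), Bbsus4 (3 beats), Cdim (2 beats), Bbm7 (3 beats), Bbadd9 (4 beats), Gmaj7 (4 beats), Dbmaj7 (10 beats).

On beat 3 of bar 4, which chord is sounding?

Beat 3 of bar 4 is beat (4−1)×7 + 3 = 24 overall.
Running totals: Abm ends at 3, Bbm ends at 5, Bbdim ends at 9, Bbsus4 ends at 12, Cdim ends at 14, Bbm7 ends at 17, Bbadd9 ends at 21, Gmaj7 ends at 25.
Beat 24 falls within Gmaj7.

Gmaj7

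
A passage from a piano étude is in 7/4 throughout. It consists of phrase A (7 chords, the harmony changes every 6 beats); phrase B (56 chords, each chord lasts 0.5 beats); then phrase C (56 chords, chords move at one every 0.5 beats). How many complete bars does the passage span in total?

14 bars

A: 7 × 6 = 42 beats = 6 bars.
B: 56 × 0.5 = 28 beats = 4 bars.
C: 56 × 0.5 = 28 beats = 4 bars.
Total: 6 + 4 + 4 = 14 bars.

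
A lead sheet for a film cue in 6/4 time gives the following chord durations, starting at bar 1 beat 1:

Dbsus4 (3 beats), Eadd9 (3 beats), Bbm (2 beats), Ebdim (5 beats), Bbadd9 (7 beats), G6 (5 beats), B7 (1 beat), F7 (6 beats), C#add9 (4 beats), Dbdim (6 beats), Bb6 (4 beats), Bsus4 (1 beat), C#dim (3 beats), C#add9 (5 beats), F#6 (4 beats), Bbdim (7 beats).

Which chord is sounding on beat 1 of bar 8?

Bb6

Beat 1 of bar 8 is beat (8−1)×6 + 1 = 43 overall.
Running totals: Dbsus4 ends at 3, Eadd9 ends at 6, Bbm ends at 8, Ebdim ends at 13, Bbadd9 ends at 20, G6 ends at 25, B7 ends at 26, F7 ends at 32, C#add9 ends at 36, Dbdim ends at 42, Bb6 ends at 46.
Beat 43 falls within Bb6.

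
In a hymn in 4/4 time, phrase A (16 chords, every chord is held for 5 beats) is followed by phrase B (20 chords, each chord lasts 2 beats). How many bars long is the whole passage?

30 bars

A: 16 × 5 = 80 beats = 20 bars.
B: 20 × 2 = 40 beats = 10 bars.
Total: 20 + 10 = 30 bars.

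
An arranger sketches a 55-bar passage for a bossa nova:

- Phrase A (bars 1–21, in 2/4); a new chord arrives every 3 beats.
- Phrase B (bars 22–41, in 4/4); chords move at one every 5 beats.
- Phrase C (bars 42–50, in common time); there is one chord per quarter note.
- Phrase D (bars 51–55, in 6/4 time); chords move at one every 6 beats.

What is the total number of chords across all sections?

71 chords

A has 42 beats and chords last 3 each, so 14 chords.
B has 80 beats and chords last 5 each, so 16 chords.
C has 36 beats and chords last 1 each, so 36 chords.
D has 30 beats and chords last 6 each, so 5 chords.
Total: 14 + 16 + 36 + 5 = 71.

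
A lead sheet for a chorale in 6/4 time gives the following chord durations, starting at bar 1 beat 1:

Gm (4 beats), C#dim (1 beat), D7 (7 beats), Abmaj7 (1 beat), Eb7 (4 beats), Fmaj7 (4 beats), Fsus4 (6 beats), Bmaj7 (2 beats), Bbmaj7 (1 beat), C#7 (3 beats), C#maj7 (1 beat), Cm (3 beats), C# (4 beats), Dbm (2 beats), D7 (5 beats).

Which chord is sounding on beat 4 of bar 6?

Beat 4 of bar 6 is beat (6−1)×6 + 4 = 34 overall.
Running totals: Gm ends at 4, C#dim ends at 5, D7 ends at 12, Abmaj7 ends at 13, Eb7 ends at 17, Fmaj7 ends at 21, Fsus4 ends at 27, Bmaj7 ends at 29, Bbmaj7 ends at 30, C#7 ends at 33, C#maj7 ends at 34.
Beat 34 falls within C#maj7.

C#maj7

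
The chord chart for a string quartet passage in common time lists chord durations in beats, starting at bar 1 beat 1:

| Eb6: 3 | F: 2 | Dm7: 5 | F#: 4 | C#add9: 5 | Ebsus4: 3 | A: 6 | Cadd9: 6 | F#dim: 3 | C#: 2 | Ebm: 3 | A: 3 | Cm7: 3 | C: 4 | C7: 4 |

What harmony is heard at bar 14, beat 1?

C7

Beat 1 of bar 14 is beat (14−1)×4 + 1 = 53 overall.
Running totals: Eb6 ends at 3, F ends at 5, Dm7 ends at 10, F# ends at 14, C#add9 ends at 19, Ebsus4 ends at 22, A ends at 28, Cadd9 ends at 34, F#dim ends at 37, C# ends at 39, Ebm ends at 42, A ends at 45, Cm7 ends at 48, C ends at 52, C7 ends at 56.
Beat 53 falls within C7.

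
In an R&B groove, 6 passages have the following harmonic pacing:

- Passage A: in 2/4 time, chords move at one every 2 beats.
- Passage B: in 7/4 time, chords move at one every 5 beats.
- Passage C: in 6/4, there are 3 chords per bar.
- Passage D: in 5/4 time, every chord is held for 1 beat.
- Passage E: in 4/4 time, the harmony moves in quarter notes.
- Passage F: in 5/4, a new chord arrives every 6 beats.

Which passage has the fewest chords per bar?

Passage F

A: 2/2 = 1 chord/bar.
B: 7/5 = 1.4 chords/bar.
C: 6/2 = 3 chords/bar.
D: 5/1 = 5 chords/bar.
E: 4/1 = 4 chords/bar.
F: 5/6 = 5/6 chords/bar.
Slowest is F at 5/6 chords/bar.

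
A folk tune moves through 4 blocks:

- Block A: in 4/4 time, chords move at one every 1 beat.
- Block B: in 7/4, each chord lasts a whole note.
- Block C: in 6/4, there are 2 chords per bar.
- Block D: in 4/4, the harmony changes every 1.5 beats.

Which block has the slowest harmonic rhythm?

A: 4 beats/bar ÷ 1 beat/chord = 4 chords/bar.
B: 7 beats/bar ÷ 4 beats/chord = 1.75 chords/bar.
C: 6 beats/bar ÷ 3 beats/chord = 2 chords/bar.
D: 4 beats/bar ÷ 1.5 beats/chord = 8/3 chords/bar.
Slowest is B at 1.75 chords/bar.

Block B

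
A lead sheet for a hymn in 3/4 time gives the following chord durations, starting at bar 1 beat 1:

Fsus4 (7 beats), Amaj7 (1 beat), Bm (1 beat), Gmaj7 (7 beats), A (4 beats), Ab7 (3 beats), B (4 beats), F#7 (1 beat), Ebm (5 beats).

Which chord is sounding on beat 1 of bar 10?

Beat 1 of bar 10 is beat (10−1)×3 + 1 = 28 overall.
Running totals: Fsus4 ends at 7, Amaj7 ends at 8, Bm ends at 9, Gmaj7 ends at 16, A ends at 20, Ab7 ends at 23, B ends at 27, F#7 ends at 28.
Beat 28 falls within F#7.

F#7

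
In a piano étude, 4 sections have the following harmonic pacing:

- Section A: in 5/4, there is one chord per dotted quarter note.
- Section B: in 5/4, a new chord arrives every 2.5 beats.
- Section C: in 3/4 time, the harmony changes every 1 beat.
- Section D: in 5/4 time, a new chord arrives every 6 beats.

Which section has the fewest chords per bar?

A: each chord is 1.5 beats in 5/4, so 10/3 per bar.
B: each chord is 2.5 beats in 5/4, so 2 per bar.
C: each chord is 1 beat in 3/4, so 3 per bar.
D: each chord is 6 beats in 5/4, so 5/6 per bar.
Slowest is D at 5/6 chords/bar.

Section D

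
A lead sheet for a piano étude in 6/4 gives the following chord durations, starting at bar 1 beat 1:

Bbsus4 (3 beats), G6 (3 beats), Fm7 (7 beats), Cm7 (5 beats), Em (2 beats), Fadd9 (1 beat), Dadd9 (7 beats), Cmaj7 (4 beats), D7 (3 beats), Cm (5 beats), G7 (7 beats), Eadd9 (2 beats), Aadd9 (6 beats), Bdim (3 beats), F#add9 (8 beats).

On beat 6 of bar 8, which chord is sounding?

Beat 6 of bar 8 is beat (8−1)×6 + 6 = 48 overall.
Running totals: Bbsus4 ends at 3, G6 ends at 6, Fm7 ends at 13, Cm7 ends at 18, Em ends at 20, Fadd9 ends at 21, Dadd9 ends at 28, Cmaj7 ends at 32, D7 ends at 35, Cm ends at 40, G7 ends at 47, Eadd9 ends at 49.
Beat 48 falls within Eadd9.

Eadd9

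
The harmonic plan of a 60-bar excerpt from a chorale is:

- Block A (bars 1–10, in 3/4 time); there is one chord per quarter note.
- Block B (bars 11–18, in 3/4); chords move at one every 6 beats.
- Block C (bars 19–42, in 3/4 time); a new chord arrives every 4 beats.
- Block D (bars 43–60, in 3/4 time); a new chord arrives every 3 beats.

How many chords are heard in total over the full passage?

70 chords

A: 10·3 = 30 beats, 30/1 = 30 chords.
B: 8·3 = 24 beats, 24/6 = 4 chords.
C: 24·3 = 72 beats, 72/4 = 18 chords.
D: 18·3 = 54 beats, 54/3 = 18 chords.
Total: 30 + 4 + 18 + 18 = 70.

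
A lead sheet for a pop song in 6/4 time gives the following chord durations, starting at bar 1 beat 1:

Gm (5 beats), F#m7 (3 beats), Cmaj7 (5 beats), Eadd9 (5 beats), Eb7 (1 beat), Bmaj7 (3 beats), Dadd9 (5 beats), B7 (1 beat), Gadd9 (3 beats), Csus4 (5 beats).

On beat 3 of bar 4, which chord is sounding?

Bmaj7

Beat 3 of bar 4 is beat (4−1)×6 + 3 = 21 overall.
Running totals: Gm ends at 5, F#m7 ends at 8, Cmaj7 ends at 13, Eadd9 ends at 18, Eb7 ends at 19, Bmaj7 ends at 22.
Beat 21 falls within Bmaj7.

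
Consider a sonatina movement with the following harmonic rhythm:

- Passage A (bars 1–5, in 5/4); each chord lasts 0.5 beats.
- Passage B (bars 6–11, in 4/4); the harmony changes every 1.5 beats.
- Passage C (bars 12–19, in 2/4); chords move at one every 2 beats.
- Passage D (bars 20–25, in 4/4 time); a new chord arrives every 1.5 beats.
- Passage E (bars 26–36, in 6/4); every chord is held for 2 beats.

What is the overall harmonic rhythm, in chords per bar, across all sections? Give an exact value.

A: 5 bars of 5 beats is 25 beats; at 0.5 beats each that's 50 chords.
B: 6 bars of 4 beats is 24 beats; at 1.5 beats each that's 16 chords.
C: 8 bars of 2 beats is 16 beats; at 2 beats each that's 8 chords.
D: 6 bars of 4 beats is 24 beats; at 1.5 beats each that's 16 chords.
E: 11 bars of 6 beats is 66 beats; at 2 beats each that's 33 chords.
Overall: 123 chords over 36 bars → 123/36 = 41/12 chords per bar.

41/12 chords per bar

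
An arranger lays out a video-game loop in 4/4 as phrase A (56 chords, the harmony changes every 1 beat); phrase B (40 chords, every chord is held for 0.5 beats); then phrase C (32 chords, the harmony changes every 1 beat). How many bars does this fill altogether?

A: 56 × 1 = 56 beats = 14 bars.
B: 40 × 0.5 = 20 beats = 5 bars.
C: 32 × 1 = 32 beats = 8 bars.
Total: 14 + 5 + 8 = 27 bars.

27 bars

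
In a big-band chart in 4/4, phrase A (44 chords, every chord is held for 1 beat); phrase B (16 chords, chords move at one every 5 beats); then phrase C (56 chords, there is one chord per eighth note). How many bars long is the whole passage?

A: 44 × 1 = 44 beats = 11 bars.
B: 16 × 5 = 80 beats = 20 bars.
C: 56 × 0.5 = 28 beats = 7 bars.
Total: 11 + 20 + 7 = 38 bars.

38 bars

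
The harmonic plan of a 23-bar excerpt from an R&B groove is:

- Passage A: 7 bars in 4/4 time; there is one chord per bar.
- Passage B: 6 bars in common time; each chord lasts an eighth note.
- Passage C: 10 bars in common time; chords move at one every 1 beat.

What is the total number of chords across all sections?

95 chords

A: 7 bars × 4 beats = 28 beats; 4 beats/chord → 7 chords.
B: 6 bars × 4 beats = 24 beats; 0.5 beats/chord → 48 chords.
C: 10 bars × 4 beats = 40 beats; 1 beat/chord → 40 chords.
Total: 7 + 48 + 40 = 95.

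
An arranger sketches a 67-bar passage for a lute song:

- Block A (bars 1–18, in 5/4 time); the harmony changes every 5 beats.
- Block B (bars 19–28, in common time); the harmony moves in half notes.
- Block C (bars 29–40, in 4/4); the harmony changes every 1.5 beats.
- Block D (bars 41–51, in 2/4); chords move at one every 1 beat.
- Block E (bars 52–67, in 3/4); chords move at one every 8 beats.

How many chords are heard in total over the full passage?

98 chords

A: 18·5 = 90 beats, 90/5 = 18 chords.
B: 10·4 = 40 beats, 40/2 = 20 chords.
C: 12·4 = 48 beats, 48/1.5 = 32 chords.
D: 11·2 = 22 beats, 22/1 = 22 chords.
E: 16·3 = 48 beats, 48/8 = 6 chords.
Total: 18 + 20 + 32 + 22 + 6 = 98.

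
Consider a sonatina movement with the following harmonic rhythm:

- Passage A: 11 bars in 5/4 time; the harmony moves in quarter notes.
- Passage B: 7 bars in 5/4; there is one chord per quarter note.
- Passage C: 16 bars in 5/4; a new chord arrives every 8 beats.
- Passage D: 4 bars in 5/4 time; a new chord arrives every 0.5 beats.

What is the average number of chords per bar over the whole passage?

70/19 chords per bar

A: 11 × 5 = 55 beats ÷ 1 = 55 chords.
B: 7 × 5 = 35 beats ÷ 1 = 35 chords.
C: 16 × 5 = 80 beats ÷ 8 = 10 chords.
D: 4 × 5 = 20 beats ÷ 0.5 = 40 chords.
Overall: 140 chords over 38 bars → 140/38 = 70/19 chords per bar.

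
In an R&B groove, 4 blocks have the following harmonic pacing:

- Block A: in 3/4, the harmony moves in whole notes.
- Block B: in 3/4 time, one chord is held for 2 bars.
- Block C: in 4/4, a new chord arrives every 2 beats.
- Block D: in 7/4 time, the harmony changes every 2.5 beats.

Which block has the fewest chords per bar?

Block B

A: 3 beats/bar ÷ 4 beats/chord = 0.75 chords/bar.
B: 3 beats/bar ÷ 6 beats/chord = 0.5 chords/bar.
C: 4 beats/bar ÷ 2 beats/chord = 2 chords/bar.
D: 7 beats/bar ÷ 2.5 beats/chord = 2.8 chords/bar.
Slowest is B at 0.5 chords/bar.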